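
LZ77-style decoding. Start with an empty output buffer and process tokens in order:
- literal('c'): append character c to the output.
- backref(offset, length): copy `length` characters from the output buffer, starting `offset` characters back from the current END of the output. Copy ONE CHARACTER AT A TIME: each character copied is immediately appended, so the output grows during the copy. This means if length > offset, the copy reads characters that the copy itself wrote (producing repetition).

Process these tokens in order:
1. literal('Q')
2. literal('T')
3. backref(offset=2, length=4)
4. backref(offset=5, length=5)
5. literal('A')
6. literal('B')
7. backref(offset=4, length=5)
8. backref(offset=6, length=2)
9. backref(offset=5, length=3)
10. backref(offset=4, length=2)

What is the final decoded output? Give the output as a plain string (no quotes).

Token 1: literal('Q'). Output: "Q"
Token 2: literal('T'). Output: "QT"
Token 3: backref(off=2, len=4) (overlapping!). Copied 'QTQT' from pos 0. Output: "QTQTQT"
Token 4: backref(off=5, len=5). Copied 'TQTQT' from pos 1. Output: "QTQTQTTQTQT"
Token 5: literal('A'). Output: "QTQTQTTQTQTA"
Token 6: literal('B'). Output: "QTQTQTTQTQTAB"
Token 7: backref(off=4, len=5) (overlapping!). Copied 'QTABQ' from pos 9. Output: "QTQTQTTQTQTABQTABQ"
Token 8: backref(off=6, len=2). Copied 'BQ' from pos 12. Output: "QTQTQTTQTQTABQTABQBQ"
Token 9: backref(off=5, len=3). Copied 'ABQ' from pos 15. Output: "QTQTQTTQTQTABQTABQBQABQ"
Token 10: backref(off=4, len=2). Copied 'QA' from pos 19. Output: "QTQTQTTQTQTABQTABQBQABQQA"

Answer: QTQTQTTQTQTABQTABQBQABQQA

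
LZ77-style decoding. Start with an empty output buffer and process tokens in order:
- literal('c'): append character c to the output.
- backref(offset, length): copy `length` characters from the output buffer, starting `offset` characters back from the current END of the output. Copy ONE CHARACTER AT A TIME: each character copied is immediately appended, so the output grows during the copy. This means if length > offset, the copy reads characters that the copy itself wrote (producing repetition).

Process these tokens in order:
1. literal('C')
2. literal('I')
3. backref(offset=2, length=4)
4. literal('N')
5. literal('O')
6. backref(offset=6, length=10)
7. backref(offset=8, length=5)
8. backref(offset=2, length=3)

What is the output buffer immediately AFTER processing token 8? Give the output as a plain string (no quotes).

Token 1: literal('C'). Output: "C"
Token 2: literal('I'). Output: "CI"
Token 3: backref(off=2, len=4) (overlapping!). Copied 'CICI' from pos 0. Output: "CICICI"
Token 4: literal('N'). Output: "CICICIN"
Token 5: literal('O'). Output: "CICICINO"
Token 6: backref(off=6, len=10) (overlapping!). Copied 'CICINOCICI' from pos 2. Output: "CICICINOCICINOCICI"
Token 7: backref(off=8, len=5). Copied 'CINOC' from pos 10. Output: "CICICINOCICINOCICICINOC"
Token 8: backref(off=2, len=3) (overlapping!). Copied 'OCO' from pos 21. Output: "CICICINOCICINOCICICINOCOCO"

Answer: CICICINOCICINOCICICINOCOCO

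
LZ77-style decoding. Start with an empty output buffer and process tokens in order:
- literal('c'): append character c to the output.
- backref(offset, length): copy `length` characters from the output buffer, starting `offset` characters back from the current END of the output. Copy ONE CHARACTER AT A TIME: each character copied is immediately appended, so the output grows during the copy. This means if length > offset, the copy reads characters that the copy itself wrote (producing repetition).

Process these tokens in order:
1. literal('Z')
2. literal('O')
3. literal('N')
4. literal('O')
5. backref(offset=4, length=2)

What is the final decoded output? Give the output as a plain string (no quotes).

Token 1: literal('Z'). Output: "Z"
Token 2: literal('O'). Output: "ZO"
Token 3: literal('N'). Output: "ZON"
Token 4: literal('O'). Output: "ZONO"
Token 5: backref(off=4, len=2). Copied 'ZO' from pos 0. Output: "ZONOZO"

Answer: ZONOZO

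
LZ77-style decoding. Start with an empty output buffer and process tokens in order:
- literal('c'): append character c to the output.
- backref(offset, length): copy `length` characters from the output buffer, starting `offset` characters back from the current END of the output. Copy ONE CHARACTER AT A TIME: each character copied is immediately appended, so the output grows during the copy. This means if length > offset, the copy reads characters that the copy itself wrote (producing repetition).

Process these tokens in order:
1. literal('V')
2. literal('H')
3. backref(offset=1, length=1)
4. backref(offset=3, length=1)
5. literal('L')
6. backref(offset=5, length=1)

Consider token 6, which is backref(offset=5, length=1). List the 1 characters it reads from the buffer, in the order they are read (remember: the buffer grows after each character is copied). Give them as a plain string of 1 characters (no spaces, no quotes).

Token 1: literal('V'). Output: "V"
Token 2: literal('H'). Output: "VH"
Token 3: backref(off=1, len=1). Copied 'H' from pos 1. Output: "VHH"
Token 4: backref(off=3, len=1). Copied 'V' from pos 0. Output: "VHHV"
Token 5: literal('L'). Output: "VHHVL"
Token 6: backref(off=5, len=1). Buffer before: "VHHVL" (len 5)
  byte 1: read out[0]='V', append. Buffer now: "VHHVLV"

Answer: V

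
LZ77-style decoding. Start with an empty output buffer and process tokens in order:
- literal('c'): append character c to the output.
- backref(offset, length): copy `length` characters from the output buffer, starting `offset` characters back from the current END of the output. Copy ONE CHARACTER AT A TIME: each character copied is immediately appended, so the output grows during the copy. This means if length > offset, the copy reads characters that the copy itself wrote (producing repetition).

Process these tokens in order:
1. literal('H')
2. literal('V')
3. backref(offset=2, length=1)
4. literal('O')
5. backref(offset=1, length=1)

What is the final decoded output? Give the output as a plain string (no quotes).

Token 1: literal('H'). Output: "H"
Token 2: literal('V'). Output: "HV"
Token 3: backref(off=2, len=1). Copied 'H' from pos 0. Output: "HVH"
Token 4: literal('O'). Output: "HVHO"
Token 5: backref(off=1, len=1). Copied 'O' from pos 3. Output: "HVHOO"

Answer: HVHOO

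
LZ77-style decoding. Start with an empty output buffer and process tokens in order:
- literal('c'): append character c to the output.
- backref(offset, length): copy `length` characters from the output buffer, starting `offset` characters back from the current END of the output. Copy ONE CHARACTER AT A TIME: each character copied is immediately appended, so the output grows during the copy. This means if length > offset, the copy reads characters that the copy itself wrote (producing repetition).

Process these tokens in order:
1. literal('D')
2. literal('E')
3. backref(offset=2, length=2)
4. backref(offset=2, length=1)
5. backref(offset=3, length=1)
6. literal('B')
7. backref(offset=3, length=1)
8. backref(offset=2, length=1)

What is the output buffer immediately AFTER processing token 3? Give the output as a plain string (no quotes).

Token 1: literal('D'). Output: "D"
Token 2: literal('E'). Output: "DE"
Token 3: backref(off=2, len=2). Copied 'DE' from pos 0. Output: "DEDE"

Answer: DEDE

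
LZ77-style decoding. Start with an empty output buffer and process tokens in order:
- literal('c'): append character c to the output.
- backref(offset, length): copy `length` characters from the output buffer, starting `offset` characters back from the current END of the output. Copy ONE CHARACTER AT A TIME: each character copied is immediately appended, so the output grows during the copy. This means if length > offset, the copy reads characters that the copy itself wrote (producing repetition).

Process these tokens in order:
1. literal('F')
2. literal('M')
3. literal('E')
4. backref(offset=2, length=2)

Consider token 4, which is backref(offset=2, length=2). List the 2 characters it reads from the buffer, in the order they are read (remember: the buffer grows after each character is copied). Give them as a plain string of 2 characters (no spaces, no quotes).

Answer: ME

Derivation:
Token 1: literal('F'). Output: "F"
Token 2: literal('M'). Output: "FM"
Token 3: literal('E'). Output: "FME"
Token 4: backref(off=2, len=2). Buffer before: "FME" (len 3)
  byte 1: read out[1]='M', append. Buffer now: "FMEM"
  byte 2: read out[2]='E', append. Buffer now: "FMEME"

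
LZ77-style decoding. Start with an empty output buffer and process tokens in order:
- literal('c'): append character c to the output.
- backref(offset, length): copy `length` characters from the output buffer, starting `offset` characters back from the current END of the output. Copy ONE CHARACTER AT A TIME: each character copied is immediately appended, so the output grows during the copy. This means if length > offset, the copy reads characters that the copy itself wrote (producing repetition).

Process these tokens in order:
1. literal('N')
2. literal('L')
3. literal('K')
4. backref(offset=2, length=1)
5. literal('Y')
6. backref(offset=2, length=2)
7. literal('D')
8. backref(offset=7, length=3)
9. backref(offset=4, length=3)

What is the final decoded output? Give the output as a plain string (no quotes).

Answer: NLKLYLYDLKLDLK

Derivation:
Token 1: literal('N'). Output: "N"
Token 2: literal('L'). Output: "NL"
Token 3: literal('K'). Output: "NLK"
Token 4: backref(off=2, len=1). Copied 'L' from pos 1. Output: "NLKL"
Token 5: literal('Y'). Output: "NLKLY"
Token 6: backref(off=2, len=2). Copied 'LY' from pos 3. Output: "NLKLYLY"
Token 7: literal('D'). Output: "NLKLYLYD"
Token 8: backref(off=7, len=3). Copied 'LKL' from pos 1. Output: "NLKLYLYDLKL"
Token 9: backref(off=4, len=3). Copied 'DLK' from pos 7. Output: "NLKLYLYDLKLDLK"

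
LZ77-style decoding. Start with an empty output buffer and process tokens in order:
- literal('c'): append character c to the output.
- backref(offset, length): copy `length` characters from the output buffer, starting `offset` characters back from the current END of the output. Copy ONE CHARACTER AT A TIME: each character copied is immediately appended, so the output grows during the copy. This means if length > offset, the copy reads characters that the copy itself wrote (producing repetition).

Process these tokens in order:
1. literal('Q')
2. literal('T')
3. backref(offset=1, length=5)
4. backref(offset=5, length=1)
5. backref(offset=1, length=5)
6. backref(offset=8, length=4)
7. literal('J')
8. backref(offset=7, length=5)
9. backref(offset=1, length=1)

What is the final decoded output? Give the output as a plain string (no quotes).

Token 1: literal('Q'). Output: "Q"
Token 2: literal('T'). Output: "QT"
Token 3: backref(off=1, len=5) (overlapping!). Copied 'TTTTT' from pos 1. Output: "QTTTTTT"
Token 4: backref(off=5, len=1). Copied 'T' from pos 2. Output: "QTTTTTTT"
Token 5: backref(off=1, len=5) (overlapping!). Copied 'TTTTT' from pos 7. Output: "QTTTTTTTTTTTT"
Token 6: backref(off=8, len=4). Copied 'TTTT' from pos 5. Output: "QTTTTTTTTTTTTTTTT"
Token 7: literal('J'). Output: "QTTTTTTTTTTTTTTTTJ"
Token 8: backref(off=7, len=5). Copied 'TTTTT' from pos 11. Output: "QTTTTTTTTTTTTTTTTJTTTTT"
Token 9: backref(off=1, len=1). Copied 'T' from pos 22. Output: "QTTTTTTTTTTTTTTTTJTTTTTT"

Answer: QTTTTTTTTTTTTTTTTJTTTTTT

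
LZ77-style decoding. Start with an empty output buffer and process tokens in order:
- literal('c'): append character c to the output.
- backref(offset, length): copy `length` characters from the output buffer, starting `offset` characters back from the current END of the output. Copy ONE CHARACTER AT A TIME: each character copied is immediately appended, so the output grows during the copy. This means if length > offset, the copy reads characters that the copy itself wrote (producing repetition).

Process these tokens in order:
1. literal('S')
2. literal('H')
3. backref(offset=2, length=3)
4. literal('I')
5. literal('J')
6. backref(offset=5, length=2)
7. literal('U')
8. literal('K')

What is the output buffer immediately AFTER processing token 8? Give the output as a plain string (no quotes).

Token 1: literal('S'). Output: "S"
Token 2: literal('H'). Output: "SH"
Token 3: backref(off=2, len=3) (overlapping!). Copied 'SHS' from pos 0. Output: "SHSHS"
Token 4: literal('I'). Output: "SHSHSI"
Token 5: literal('J'). Output: "SHSHSIJ"
Token 6: backref(off=5, len=2). Copied 'SH' from pos 2. Output: "SHSHSIJSH"
Token 7: literal('U'). Output: "SHSHSIJSHU"
Token 8: literal('K'). Output: "SHSHSIJSHUK"

Answer: SHSHSIJSHUK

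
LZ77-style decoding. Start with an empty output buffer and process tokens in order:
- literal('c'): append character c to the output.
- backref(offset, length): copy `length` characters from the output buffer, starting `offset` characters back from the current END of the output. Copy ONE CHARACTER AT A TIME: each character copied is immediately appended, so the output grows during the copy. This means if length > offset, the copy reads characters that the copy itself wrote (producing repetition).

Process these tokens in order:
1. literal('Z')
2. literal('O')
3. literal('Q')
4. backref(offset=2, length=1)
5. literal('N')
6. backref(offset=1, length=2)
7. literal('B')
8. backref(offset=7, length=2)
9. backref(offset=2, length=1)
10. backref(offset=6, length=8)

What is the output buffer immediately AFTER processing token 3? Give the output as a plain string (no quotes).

Answer: ZOQ

Derivation:
Token 1: literal('Z'). Output: "Z"
Token 2: literal('O'). Output: "ZO"
Token 3: literal('Q'). Output: "ZOQ"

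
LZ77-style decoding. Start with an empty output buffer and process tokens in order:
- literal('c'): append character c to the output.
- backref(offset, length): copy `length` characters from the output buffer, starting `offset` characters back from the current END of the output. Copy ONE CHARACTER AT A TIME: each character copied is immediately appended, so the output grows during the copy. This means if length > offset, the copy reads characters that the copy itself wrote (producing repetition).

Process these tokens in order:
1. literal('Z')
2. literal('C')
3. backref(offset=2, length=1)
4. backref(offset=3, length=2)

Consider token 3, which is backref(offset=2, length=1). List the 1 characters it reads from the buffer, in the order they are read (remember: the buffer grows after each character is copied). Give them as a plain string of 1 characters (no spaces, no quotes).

Token 1: literal('Z'). Output: "Z"
Token 2: literal('C'). Output: "ZC"
Token 3: backref(off=2, len=1). Buffer before: "ZC" (len 2)
  byte 1: read out[0]='Z', append. Buffer now: "ZCZ"

Answer: Z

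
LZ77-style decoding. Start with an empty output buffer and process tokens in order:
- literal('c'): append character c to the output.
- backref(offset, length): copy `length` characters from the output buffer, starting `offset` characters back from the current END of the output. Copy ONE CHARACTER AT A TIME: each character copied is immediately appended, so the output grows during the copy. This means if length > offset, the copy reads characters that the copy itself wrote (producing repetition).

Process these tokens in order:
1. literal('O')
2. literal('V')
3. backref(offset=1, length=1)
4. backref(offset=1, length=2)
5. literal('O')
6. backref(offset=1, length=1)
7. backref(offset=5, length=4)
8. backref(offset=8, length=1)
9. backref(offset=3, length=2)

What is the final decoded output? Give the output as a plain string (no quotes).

Answer: OVVVVOOVVVOVVO

Derivation:
Token 1: literal('O'). Output: "O"
Token 2: literal('V'). Output: "OV"
Token 3: backref(off=1, len=1). Copied 'V' from pos 1. Output: "OVV"
Token 4: backref(off=1, len=2) (overlapping!). Copied 'VV' from pos 2. Output: "OVVVV"
Token 5: literal('O'). Output: "OVVVVO"
Token 6: backref(off=1, len=1). Copied 'O' from pos 5. Output: "OVVVVOO"
Token 7: backref(off=5, len=4). Copied 'VVVO' from pos 2. Output: "OVVVVOOVVVO"
Token 8: backref(off=8, len=1). Copied 'V' from pos 3. Output: "OVVVVOOVVVOV"
Token 9: backref(off=3, len=2). Copied 'VO' from pos 9. Output: "OVVVVOOVVVOVVO"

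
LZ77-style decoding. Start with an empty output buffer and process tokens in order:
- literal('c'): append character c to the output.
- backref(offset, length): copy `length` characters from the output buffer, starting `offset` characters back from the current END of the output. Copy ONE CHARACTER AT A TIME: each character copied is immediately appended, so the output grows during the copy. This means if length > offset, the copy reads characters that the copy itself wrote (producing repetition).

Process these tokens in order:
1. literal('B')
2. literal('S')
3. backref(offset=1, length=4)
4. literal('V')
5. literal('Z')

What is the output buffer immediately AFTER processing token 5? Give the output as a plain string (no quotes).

Answer: BSSSSSVZ

Derivation:
Token 1: literal('B'). Output: "B"
Token 2: literal('S'). Output: "BS"
Token 3: backref(off=1, len=4) (overlapping!). Copied 'SSSS' from pos 1. Output: "BSSSSS"
Token 4: literal('V'). Output: "BSSSSSV"
Token 5: literal('Z'). Output: "BSSSSSVZ"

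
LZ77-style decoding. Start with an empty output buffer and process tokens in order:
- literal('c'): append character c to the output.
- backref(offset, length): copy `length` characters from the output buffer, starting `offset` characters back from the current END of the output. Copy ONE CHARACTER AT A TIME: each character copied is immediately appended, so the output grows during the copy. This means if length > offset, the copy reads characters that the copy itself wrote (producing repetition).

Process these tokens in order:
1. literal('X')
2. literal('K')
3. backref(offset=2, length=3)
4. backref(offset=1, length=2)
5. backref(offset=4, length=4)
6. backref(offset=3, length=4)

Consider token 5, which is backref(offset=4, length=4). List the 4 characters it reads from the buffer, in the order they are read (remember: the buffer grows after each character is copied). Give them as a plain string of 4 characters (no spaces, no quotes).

Token 1: literal('X'). Output: "X"
Token 2: literal('K'). Output: "XK"
Token 3: backref(off=2, len=3) (overlapping!). Copied 'XKX' from pos 0. Output: "XKXKX"
Token 4: backref(off=1, len=2) (overlapping!). Copied 'XX' from pos 4. Output: "XKXKXXX"
Token 5: backref(off=4, len=4). Buffer before: "XKXKXXX" (len 7)
  byte 1: read out[3]='K', append. Buffer now: "XKXKXXXK"
  byte 2: read out[4]='X', append. Buffer now: "XKXKXXXKX"
  byte 3: read out[5]='X', append. Buffer now: "XKXKXXXKXX"
  byte 4: read out[6]='X', append. Buffer now: "XKXKXXXKXXX"

Answer: KXXX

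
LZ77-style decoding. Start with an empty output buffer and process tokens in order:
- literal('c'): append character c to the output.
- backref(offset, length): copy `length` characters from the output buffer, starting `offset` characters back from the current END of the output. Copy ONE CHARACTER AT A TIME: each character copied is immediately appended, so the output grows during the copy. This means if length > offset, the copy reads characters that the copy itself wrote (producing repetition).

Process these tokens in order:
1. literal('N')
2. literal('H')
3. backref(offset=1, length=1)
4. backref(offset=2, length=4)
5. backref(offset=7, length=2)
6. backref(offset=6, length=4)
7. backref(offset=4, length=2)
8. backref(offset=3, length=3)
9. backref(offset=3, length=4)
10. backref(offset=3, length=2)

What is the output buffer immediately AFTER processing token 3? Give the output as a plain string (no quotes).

Token 1: literal('N'). Output: "N"
Token 2: literal('H'). Output: "NH"
Token 3: backref(off=1, len=1). Copied 'H' from pos 1. Output: "NHH"

Answer: NHH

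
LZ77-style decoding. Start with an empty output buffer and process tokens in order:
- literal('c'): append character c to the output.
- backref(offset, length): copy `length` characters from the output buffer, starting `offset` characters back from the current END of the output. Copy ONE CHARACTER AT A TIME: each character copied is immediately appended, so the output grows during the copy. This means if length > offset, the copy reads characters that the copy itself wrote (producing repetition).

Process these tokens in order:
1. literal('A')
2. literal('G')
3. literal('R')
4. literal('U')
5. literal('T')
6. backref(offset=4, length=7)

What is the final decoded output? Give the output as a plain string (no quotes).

Answer: AGRUTGRUTGRU

Derivation:
Token 1: literal('A'). Output: "A"
Token 2: literal('G'). Output: "AG"
Token 3: literal('R'). Output: "AGR"
Token 4: literal('U'). Output: "AGRU"
Token 5: literal('T'). Output: "AGRUT"
Token 6: backref(off=4, len=7) (overlapping!). Copied 'GRUTGRU' from pos 1. Output: "AGRUTGRUTGRU"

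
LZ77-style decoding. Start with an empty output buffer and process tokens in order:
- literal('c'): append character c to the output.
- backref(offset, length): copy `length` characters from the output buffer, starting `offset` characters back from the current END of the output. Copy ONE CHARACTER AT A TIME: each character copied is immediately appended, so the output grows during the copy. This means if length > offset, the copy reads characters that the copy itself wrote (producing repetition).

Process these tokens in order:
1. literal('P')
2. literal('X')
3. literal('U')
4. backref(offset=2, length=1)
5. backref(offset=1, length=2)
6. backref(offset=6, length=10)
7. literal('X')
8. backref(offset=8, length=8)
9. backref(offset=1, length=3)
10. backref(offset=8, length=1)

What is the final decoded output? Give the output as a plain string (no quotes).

Answer: PXUXXXPXUXXXPXUXXXXXPXUXXXXXP

Derivation:
Token 1: literal('P'). Output: "P"
Token 2: literal('X'). Output: "PX"
Token 3: literal('U'). Output: "PXU"
Token 4: backref(off=2, len=1). Copied 'X' from pos 1. Output: "PXUX"
Token 5: backref(off=1, len=2) (overlapping!). Copied 'XX' from pos 3. Output: "PXUXXX"
Token 6: backref(off=6, len=10) (overlapping!). Copied 'PXUXXXPXUX' from pos 0. Output: "PXUXXXPXUXXXPXUX"
Token 7: literal('X'). Output: "PXUXXXPXUXXXPXUXX"
Token 8: backref(off=8, len=8). Copied 'XXXPXUXX' from pos 9. Output: "PXUXXXPXUXXXPXUXXXXXPXUXX"
Token 9: backref(off=1, len=3) (overlapping!). Copied 'XXX' from pos 24. Output: "PXUXXXPXUXXXPXUXXXXXPXUXXXXX"
Token 10: backref(off=8, len=1). Copied 'P' from pos 20. Output: "PXUXXXPXUXXXPXUXXXXXPXUXXXXXP"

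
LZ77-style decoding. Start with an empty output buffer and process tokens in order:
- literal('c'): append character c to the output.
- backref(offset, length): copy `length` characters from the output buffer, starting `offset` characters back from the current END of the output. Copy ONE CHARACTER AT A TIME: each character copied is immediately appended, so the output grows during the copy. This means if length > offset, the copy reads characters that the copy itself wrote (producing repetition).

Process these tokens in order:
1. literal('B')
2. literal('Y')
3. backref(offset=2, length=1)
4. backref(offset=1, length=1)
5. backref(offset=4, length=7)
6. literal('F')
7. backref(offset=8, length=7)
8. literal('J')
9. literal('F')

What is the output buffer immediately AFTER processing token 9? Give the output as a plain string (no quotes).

Answer: BYBBBYBBBYBFBYBBBYBJF

Derivation:
Token 1: literal('B'). Output: "B"
Token 2: literal('Y'). Output: "BY"
Token 3: backref(off=2, len=1). Copied 'B' from pos 0. Output: "BYB"
Token 4: backref(off=1, len=1). Copied 'B' from pos 2. Output: "BYBB"
Token 5: backref(off=4, len=7) (overlapping!). Copied 'BYBBBYB' from pos 0. Output: "BYBBBYBBBYB"
Token 6: literal('F'). Output: "BYBBBYBBBYBF"
Token 7: backref(off=8, len=7). Copied 'BYBBBYB' from pos 4. Output: "BYBBBYBBBYBFBYBBBYB"
Token 8: literal('J'). Output: "BYBBBYBBBYBFBYBBBYBJ"
Token 9: literal('F'). Output: "BYBBBYBBBYBFBYBBBYBJF"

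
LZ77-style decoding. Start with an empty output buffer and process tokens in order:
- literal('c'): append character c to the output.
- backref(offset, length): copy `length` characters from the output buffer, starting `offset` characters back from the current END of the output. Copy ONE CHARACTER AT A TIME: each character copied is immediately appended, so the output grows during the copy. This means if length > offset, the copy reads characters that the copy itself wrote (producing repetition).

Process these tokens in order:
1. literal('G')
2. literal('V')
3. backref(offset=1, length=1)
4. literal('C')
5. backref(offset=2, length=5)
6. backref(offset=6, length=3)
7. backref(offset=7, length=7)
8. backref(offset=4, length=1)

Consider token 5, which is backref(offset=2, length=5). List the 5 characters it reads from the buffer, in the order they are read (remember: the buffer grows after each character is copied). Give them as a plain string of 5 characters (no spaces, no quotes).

Answer: VCVCV

Derivation:
Token 1: literal('G'). Output: "G"
Token 2: literal('V'). Output: "GV"
Token 3: backref(off=1, len=1). Copied 'V' from pos 1. Output: "GVV"
Token 4: literal('C'). Output: "GVVC"
Token 5: backref(off=2, len=5). Buffer before: "GVVC" (len 4)
  byte 1: read out[2]='V', append. Buffer now: "GVVCV"
  byte 2: read out[3]='C', append. Buffer now: "GVVCVC"
  byte 3: read out[4]='V', append. Buffer now: "GVVCVCV"
  byte 4: read out[5]='C', append. Buffer now: "GVVCVCVC"
  byte 5: read out[6]='V', append. Buffer now: "GVVCVCVCV"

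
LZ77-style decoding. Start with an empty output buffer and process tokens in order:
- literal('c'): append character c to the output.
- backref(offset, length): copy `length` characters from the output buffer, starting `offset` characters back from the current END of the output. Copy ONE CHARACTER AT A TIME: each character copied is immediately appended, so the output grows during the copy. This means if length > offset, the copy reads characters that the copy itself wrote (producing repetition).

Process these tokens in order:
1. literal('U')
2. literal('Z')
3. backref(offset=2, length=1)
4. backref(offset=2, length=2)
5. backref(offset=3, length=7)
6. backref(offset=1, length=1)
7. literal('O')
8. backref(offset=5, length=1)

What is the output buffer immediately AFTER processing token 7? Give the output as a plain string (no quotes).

Answer: UZUZUUZUUZUUUO

Derivation:
Token 1: literal('U'). Output: "U"
Token 2: literal('Z'). Output: "UZ"
Token 3: backref(off=2, len=1). Copied 'U' from pos 0. Output: "UZU"
Token 4: backref(off=2, len=2). Copied 'ZU' from pos 1. Output: "UZUZU"
Token 5: backref(off=3, len=7) (overlapping!). Copied 'UZUUZUU' from pos 2. Output: "UZUZUUZUUZUU"
Token 6: backref(off=1, len=1). Copied 'U' from pos 11. Output: "UZUZUUZUUZUUU"
Token 7: literal('O'). Output: "UZUZUUZUUZUUUO"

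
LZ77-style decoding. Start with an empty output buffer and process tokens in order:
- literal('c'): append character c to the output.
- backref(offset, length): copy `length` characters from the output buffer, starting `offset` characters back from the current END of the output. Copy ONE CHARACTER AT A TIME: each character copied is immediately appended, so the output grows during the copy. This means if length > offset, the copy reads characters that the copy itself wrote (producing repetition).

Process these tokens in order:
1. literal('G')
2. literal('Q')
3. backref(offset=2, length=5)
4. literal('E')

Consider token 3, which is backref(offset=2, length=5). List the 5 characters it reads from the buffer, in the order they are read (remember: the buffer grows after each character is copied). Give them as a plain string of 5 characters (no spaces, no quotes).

Token 1: literal('G'). Output: "G"
Token 2: literal('Q'). Output: "GQ"
Token 3: backref(off=2, len=5). Buffer before: "GQ" (len 2)
  byte 1: read out[0]='G', append. Buffer now: "GQG"
  byte 2: read out[1]='Q', append. Buffer now: "GQGQ"
  byte 3: read out[2]='G', append. Buffer now: "GQGQG"
  byte 4: read out[3]='Q', append. Buffer now: "GQGQGQ"
  byte 5: read out[4]='G', append. Buffer now: "GQGQGQG"

Answer: GQGQG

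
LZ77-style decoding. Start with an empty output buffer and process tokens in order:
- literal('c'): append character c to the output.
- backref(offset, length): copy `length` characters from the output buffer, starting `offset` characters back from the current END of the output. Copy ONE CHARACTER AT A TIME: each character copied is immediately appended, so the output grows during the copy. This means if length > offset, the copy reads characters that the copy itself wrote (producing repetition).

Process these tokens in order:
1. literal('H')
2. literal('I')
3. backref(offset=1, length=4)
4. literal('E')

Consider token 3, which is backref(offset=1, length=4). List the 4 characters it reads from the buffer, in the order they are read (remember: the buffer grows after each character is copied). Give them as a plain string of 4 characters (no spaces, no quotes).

Answer: IIII

Derivation:
Token 1: literal('H'). Output: "H"
Token 2: literal('I'). Output: "HI"
Token 3: backref(off=1, len=4). Buffer before: "HI" (len 2)
  byte 1: read out[1]='I', append. Buffer now: "HII"
  byte 2: read out[2]='I', append. Buffer now: "HIII"
  byte 3: read out[3]='I', append. Buffer now: "HIIII"
  byte 4: read out[4]='I', append. Buffer now: "HIIIII"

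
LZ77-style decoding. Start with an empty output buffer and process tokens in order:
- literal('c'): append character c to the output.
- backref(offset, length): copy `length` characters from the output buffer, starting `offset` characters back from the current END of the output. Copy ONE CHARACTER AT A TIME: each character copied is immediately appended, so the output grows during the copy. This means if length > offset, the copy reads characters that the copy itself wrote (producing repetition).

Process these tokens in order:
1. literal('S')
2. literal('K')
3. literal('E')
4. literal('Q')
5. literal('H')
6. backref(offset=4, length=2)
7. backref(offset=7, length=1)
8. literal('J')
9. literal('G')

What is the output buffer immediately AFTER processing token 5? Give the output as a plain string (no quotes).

Token 1: literal('S'). Output: "S"
Token 2: literal('K'). Output: "SK"
Token 3: literal('E'). Output: "SKE"
Token 4: literal('Q'). Output: "SKEQ"
Token 5: literal('H'). Output: "SKEQH"

Answer: SKEQH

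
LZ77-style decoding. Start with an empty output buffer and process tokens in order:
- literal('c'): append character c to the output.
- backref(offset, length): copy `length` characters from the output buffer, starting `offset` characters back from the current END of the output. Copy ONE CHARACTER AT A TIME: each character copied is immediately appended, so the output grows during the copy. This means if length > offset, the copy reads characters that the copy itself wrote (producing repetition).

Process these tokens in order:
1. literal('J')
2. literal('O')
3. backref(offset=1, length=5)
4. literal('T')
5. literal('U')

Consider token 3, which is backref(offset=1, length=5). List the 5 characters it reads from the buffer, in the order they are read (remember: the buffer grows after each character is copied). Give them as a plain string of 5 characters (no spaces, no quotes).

Token 1: literal('J'). Output: "J"
Token 2: literal('O'). Output: "JO"
Token 3: backref(off=1, len=5). Buffer before: "JO" (len 2)
  byte 1: read out[1]='O', append. Buffer now: "JOO"
  byte 2: read out[2]='O', append. Buffer now: "JOOO"
  byte 3: read out[3]='O', append. Buffer now: "JOOOO"
  byte 4: read out[4]='O', append. Buffer now: "JOOOOO"
  byte 5: read out[5]='O', append. Buffer now: "JOOOOOO"

Answer: OOOOO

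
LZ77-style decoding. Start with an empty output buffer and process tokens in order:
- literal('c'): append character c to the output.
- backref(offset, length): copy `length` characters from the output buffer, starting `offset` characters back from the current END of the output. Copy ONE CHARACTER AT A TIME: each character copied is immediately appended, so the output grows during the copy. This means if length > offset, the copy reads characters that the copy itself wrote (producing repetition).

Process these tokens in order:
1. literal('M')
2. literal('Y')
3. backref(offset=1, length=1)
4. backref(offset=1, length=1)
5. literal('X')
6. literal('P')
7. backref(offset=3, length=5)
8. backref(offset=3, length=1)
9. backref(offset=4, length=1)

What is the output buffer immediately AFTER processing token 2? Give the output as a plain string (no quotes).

Answer: MY

Derivation:
Token 1: literal('M'). Output: "M"
Token 2: literal('Y'). Output: "MY"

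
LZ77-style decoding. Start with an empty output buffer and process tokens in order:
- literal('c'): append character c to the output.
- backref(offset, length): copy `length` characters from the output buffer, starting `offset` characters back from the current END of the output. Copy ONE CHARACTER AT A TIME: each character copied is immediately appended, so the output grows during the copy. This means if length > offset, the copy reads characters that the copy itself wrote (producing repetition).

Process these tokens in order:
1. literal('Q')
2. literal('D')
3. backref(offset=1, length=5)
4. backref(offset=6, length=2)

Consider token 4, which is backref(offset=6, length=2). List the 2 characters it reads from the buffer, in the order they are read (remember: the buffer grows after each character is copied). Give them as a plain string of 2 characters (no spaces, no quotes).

Answer: DD

Derivation:
Token 1: literal('Q'). Output: "Q"
Token 2: literal('D'). Output: "QD"
Token 3: backref(off=1, len=5) (overlapping!). Copied 'DDDDD' from pos 1. Output: "QDDDDDD"
Token 4: backref(off=6, len=2). Buffer before: "QDDDDDD" (len 7)
  byte 1: read out[1]='D', append. Buffer now: "QDDDDDDD"
  byte 2: read out[2]='D', append. Buffer now: "QDDDDDDDD"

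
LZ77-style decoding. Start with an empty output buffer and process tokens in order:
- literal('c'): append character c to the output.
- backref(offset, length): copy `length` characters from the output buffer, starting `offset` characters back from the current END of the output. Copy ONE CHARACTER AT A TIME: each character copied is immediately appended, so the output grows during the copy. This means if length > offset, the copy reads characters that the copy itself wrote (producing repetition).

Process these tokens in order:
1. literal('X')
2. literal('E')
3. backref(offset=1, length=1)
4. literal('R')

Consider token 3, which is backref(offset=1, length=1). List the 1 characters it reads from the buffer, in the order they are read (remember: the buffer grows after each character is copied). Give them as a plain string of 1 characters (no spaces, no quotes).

Token 1: literal('X'). Output: "X"
Token 2: literal('E'). Output: "XE"
Token 3: backref(off=1, len=1). Buffer before: "XE" (len 2)
  byte 1: read out[1]='E', append. Buffer now: "XEE"

Answer: E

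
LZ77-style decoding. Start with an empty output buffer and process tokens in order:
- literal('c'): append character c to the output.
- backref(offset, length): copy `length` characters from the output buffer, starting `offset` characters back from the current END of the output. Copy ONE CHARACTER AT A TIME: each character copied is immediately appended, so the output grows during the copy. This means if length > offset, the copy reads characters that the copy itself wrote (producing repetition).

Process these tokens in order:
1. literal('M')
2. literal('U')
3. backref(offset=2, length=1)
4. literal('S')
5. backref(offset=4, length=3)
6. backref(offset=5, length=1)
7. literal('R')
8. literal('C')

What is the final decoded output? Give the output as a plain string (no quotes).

Token 1: literal('M'). Output: "M"
Token 2: literal('U'). Output: "MU"
Token 3: backref(off=2, len=1). Copied 'M' from pos 0. Output: "MUM"
Token 4: literal('S'). Output: "MUMS"
Token 5: backref(off=4, len=3). Copied 'MUM' from pos 0. Output: "MUMSMUM"
Token 6: backref(off=5, len=1). Copied 'M' from pos 2. Output: "MUMSMUMM"
Token 7: literal('R'). Output: "MUMSMUMMR"
Token 8: literal('C'). Output: "MUMSMUMMRC"

Answer: MUMSMUMMRC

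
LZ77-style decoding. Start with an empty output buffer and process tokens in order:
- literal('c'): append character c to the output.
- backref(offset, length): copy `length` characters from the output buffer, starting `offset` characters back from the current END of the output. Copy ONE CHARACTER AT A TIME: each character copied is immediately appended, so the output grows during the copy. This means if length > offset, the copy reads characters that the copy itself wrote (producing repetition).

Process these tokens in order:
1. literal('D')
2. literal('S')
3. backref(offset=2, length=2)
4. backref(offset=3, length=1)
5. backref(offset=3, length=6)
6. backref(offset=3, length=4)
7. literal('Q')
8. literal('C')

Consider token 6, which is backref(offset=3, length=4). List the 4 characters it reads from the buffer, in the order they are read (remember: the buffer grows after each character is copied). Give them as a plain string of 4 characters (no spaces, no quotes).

Answer: DSSD

Derivation:
Token 1: literal('D'). Output: "D"
Token 2: literal('S'). Output: "DS"
Token 3: backref(off=2, len=2). Copied 'DS' from pos 0. Output: "DSDS"
Token 4: backref(off=3, len=1). Copied 'S' from pos 1. Output: "DSDSS"
Token 5: backref(off=3, len=6) (overlapping!). Copied 'DSSDSS' from pos 2. Output: "DSDSSDSSDSS"
Token 6: backref(off=3, len=4). Buffer before: "DSDSSDSSDSS" (len 11)
  byte 1: read out[8]='D', append. Buffer now: "DSDSSDSSDSSD"
  byte 2: read out[9]='S', append. Buffer now: "DSDSSDSSDSSDS"
  byte 3: read out[10]='S', append. Buffer now: "DSDSSDSSDSSDSS"
  byte 4: read out[11]='D', append. Buffer now: "DSDSSDSSDSSDSSD"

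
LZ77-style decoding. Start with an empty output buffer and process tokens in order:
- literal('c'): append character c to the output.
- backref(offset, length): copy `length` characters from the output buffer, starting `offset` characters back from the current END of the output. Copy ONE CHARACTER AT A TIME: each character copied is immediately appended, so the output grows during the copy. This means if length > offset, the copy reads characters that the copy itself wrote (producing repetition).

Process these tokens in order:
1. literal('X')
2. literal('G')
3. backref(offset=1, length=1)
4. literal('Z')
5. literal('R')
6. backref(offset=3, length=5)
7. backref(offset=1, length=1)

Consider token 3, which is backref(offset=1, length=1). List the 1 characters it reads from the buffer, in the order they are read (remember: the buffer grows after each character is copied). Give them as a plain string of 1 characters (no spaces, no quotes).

Answer: G

Derivation:
Token 1: literal('X'). Output: "X"
Token 2: literal('G'). Output: "XG"
Token 3: backref(off=1, len=1). Buffer before: "XG" (len 2)
  byte 1: read out[1]='G', append. Buffer now: "XGG"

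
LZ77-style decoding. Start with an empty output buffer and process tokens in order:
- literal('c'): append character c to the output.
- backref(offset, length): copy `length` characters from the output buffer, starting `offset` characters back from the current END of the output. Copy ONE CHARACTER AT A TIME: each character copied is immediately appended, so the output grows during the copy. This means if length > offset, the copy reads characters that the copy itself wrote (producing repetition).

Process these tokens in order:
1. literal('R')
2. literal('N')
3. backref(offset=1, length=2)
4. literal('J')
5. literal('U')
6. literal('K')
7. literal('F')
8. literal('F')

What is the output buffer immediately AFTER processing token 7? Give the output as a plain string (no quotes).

Answer: RNNNJUKF

Derivation:
Token 1: literal('R'). Output: "R"
Token 2: literal('N'). Output: "RN"
Token 3: backref(off=1, len=2) (overlapping!). Copied 'NN' from pos 1. Output: "RNNN"
Token 4: literal('J'). Output: "RNNNJ"
Token 5: literal('U'). Output: "RNNNJU"
Token 6: literal('K'). Output: "RNNNJUK"
Token 7: literal('F'). Output: "RNNNJUKF"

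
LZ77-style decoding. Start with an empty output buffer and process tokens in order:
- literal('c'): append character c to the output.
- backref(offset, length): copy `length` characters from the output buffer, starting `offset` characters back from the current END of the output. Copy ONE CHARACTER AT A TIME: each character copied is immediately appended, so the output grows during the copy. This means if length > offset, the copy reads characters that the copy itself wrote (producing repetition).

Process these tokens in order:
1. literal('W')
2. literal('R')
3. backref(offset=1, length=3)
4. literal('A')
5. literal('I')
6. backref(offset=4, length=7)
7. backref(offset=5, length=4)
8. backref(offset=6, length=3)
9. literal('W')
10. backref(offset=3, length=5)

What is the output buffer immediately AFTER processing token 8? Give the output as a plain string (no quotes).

Token 1: literal('W'). Output: "W"
Token 2: literal('R'). Output: "WR"
Token 3: backref(off=1, len=3) (overlapping!). Copied 'RRR' from pos 1. Output: "WRRRR"
Token 4: literal('A'). Output: "WRRRRA"
Token 5: literal('I'). Output: "WRRRRAI"
Token 6: backref(off=4, len=7) (overlapping!). Copied 'RRAIRRA' from pos 3. Output: "WRRRRAIRRAIRRA"
Token 7: backref(off=5, len=4). Copied 'AIRR' from pos 9. Output: "WRRRRAIRRAIRRAAIRR"
Token 8: backref(off=6, len=3). Copied 'RAA' from pos 12. Output: "WRRRRAIRRAIRRAAIRRRAA"

Answer: WRRRRAIRRAIRRAAIRRRAA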